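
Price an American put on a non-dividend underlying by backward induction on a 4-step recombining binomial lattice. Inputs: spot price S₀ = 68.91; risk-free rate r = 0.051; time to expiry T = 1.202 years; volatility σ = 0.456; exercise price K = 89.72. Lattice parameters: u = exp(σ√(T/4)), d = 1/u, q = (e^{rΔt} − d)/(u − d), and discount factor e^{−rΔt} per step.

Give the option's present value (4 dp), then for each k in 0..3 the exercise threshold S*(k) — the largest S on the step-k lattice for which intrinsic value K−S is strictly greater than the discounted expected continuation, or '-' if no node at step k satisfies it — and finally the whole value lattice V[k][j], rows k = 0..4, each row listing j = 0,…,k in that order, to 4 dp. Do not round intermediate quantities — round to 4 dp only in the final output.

params: Δt=0.30050 u=1.28399 d=0.77882 q=0.46840 e^(-rΔt)=0.98479
t_4 payoffs: 64.3663 47.9214 20.8100 0.0000 0.0000
t_3: node(3,0) S=32.5538 payoff=57.1662 vs cont=55.8017 → 57.1662 [stop]  node(3,1) S=53.6688 payoff=36.0512 vs cont=34.6867 → 36.0512 [stop]  node(3,2) S=88.4795 payoff=1.2405 vs cont=10.8943 → 10.8943 [wait]  node(3,3) S=145.8691 payoff=0.0000 vs cont=0.0000 → 0.0000 [wait]  ⇒ S*(3)=53.6688
t_2: node(2,0) S=41.7986 payoff=47.9214 vs cont=46.5569 → 47.9214 [stop]  node(2,1) S=68.9100 payoff=20.8100 vs cont=23.8986 → 23.8986 [wait]  node(2,2) S=113.6065 payoff=0.0000 vs cont=5.7033 → 5.7033 [wait]  ⇒ S*(2)=41.7986
t_1: node(1,0) S=53.6688 payoff=36.0512 vs cont=36.1114 → 36.1114 [wait]  node(1,1) S=88.4795 payoff=1.2405 vs cont=15.1420 → 15.1420 [wait]  ⇒ S*(1)=-
t_0: node(0,0) S=68.9100 payoff=20.8100 vs cont=25.8894 → 25.8894 [wait]  ⇒ S*(0)=-

price = 25.8894
boundary = - - 41.7986 53.6688
tree:
25.8894
36.1114 15.1420
47.9214 23.8986 5.7033
57.1662 36.0512 10.8943 0.0000
64.3663 47.9214 20.8100 0.0000 0.0000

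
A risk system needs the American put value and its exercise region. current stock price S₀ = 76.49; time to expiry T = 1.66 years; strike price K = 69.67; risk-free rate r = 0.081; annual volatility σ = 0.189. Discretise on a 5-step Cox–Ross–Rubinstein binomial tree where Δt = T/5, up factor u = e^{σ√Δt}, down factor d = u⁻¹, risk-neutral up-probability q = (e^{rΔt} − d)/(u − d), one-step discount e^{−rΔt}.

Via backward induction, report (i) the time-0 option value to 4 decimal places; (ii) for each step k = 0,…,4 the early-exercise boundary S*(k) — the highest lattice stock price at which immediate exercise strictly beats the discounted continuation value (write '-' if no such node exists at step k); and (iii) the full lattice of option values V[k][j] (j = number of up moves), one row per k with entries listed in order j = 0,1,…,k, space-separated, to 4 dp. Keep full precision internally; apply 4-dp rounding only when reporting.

params: Δt=0.33200 u=1.11505 d=0.89682 q=0.59770 e^(-rΔt)=0.97347
t_5 payoffs: 25.2959 14.4979 1.0723 0.0000 0.0000 0.0000
t_4: node(4,0) S=49.4794 payoff=20.1906 vs cont=18.3420 → 20.1906 [stop]  node(4,1) S=61.5198 payoff=8.1502 vs cont=6.3016 → 8.1502 [stop]  node(4,2) S=76.4900 payoff=0.0000 vs cont=0.4199 → 0.4199 [wait]  node(4,3) S=95.1031 payoff=0.0000 vs cont=0.0000 → 0.0000 [wait]  node(4,4) S=118.2455 payoff=0.0000 vs cont=0.0000 → 0.0000 [wait]  ⇒ S*(4)=61.5198
t_3: node(3,0) S=55.1721 payoff=14.4979 vs cont=12.6493 → 14.4979 [stop]  node(3,1) S=68.5977 payoff=1.0723 vs cont=3.4362 → 3.4362 [wait]  node(3,2) S=85.2903 payoff=0.0000 vs cont=0.1645 → 0.1645 [wait]  node(3,3) S=106.0449 payoff=0.0000 vs cont=0.0000 → 0.0000 [wait]  ⇒ S*(3)=55.1721
t_2: node(2,0) S=61.5198 payoff=8.1502 vs cont=7.6770 → 8.1502 [stop]  node(2,1) S=76.4900 payoff=0.0000 vs cont=1.4414 → 1.4414 [wait]  node(2,2) S=95.1031 payoff=0.0000 vs cont=0.0644 → 0.0644 [wait]  ⇒ S*(2)=61.5198
t_1: node(1,0) S=68.5977 payoff=1.0723 vs cont=4.0305 → 4.0305 [wait]  node(1,1) S=85.2903 payoff=0.0000 vs cont=0.6020 → 0.6020 [wait]  ⇒ S*(1)=-
t_0: node(0,0) S=76.4900 payoff=0.0000 vs cont=1.9287 → 1.9287 [wait]  ⇒ S*(0)=-

price = 1.9287
boundary = - - 61.5198 55.1721 61.5198
tree:
1.9287
4.0305 0.6020
8.1502 1.4414 0.0644
14.4979 3.4362 0.1645 0.0000
20.1906 8.1502 0.4199 0.0000 0.0000
25.2959 14.4979 1.0723 0.0000 0.0000 0.0000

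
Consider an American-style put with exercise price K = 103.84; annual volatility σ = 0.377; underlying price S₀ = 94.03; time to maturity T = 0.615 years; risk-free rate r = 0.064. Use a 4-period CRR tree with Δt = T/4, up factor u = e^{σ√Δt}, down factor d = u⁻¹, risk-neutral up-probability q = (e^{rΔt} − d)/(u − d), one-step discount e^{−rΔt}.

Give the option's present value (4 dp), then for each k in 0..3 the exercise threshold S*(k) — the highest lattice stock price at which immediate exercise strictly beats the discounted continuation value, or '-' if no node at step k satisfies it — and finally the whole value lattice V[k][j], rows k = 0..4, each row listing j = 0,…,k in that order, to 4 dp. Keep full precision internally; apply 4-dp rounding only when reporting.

params: Δt=0.15375 u=1.15931 d=0.86258 q=0.49644 e^(-rΔt)=0.99021
t_4 payoffs: 51.7844 33.8772 9.8100 0.0000 0.0000
t_3: node(3,0) S=60.3486 payoff=43.4914 vs cont=42.4746 → 43.4914 [stop]  node(3,1) S=81.1086 payoff=22.7314 vs cont=21.7147 → 22.7314 [stop]  node(3,2) S=109.0100 payoff=0.0000 vs cont=4.8916 → 4.8916 [wait]  node(3,3) S=146.5094 payoff=0.0000 vs cont=0.0000 → 0.0000 [wait]  ⇒ S*(3)=81.1086
t_2: node(2,0) S=69.9628 payoff=33.8772 vs cont=32.8605 → 33.8772 [stop]  node(2,1) S=94.0300 payoff=9.8100 vs cont=13.7392 → 13.7392 [wait]  node(2,2) S=126.3764 payoff=0.0000 vs cont=2.4391 → 2.4391 [wait]  ⇒ S*(2)=69.9628
t_1: node(1,0) S=81.1086 payoff=22.7314 vs cont=23.6462 → 23.6462 [wait]  node(1,1) S=109.0100 payoff=0.0000 vs cont=8.0498 → 8.0498 [wait]  ⇒ S*(1)=-
t_0: node(0,0) S=94.0300 payoff=9.8100 vs cont=15.7479 → 15.7479 [wait]  ⇒ S*(0)=-

price = 15.7479
boundary = - - 69.9628 81.1086
tree:
15.7479
23.6462 8.0498
33.8772 13.7392 2.4391
43.4914 22.7314 4.8916 0.0000
51.7844 33.8772 9.8100 0.0000 0.0000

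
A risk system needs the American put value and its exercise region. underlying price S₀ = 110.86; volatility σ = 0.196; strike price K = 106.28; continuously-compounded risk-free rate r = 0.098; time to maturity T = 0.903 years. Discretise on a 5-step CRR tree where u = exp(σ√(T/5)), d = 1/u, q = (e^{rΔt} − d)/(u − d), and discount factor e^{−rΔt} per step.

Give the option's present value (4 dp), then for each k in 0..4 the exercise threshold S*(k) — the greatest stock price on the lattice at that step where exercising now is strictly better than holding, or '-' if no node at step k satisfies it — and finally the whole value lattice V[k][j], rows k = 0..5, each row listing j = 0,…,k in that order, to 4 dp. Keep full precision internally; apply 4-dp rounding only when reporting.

Δt=0.18060  u=1.08686  d=0.92008  q=0.58625  discount=0.98246
step 5 (expiry): payoffs max(K−S,0) = 33.1823 19.9320 4.2799 0.0000 0.0000 0.0000
step 4: (k=4,j=0): S=79.4471, (K−S)⁺=26.8329, hold=24.9684 ⇒ V=26.8329 exercise | (k=4,j=1): S=93.8483, (K−S)⁺=12.4317, hold=10.5672 ⇒ V=12.4317 exercise | (k=4,j=2): S=110.8600, (K−S)⁺=0.0000, hold=1.7397 ⇒ V=1.7397 continue | (k=4,j=3): S=130.9554, (K−S)⁺=0.0000, hold=0.0000 ⇒ V=0.0000 continue | (k=4,j=4): S=154.6934, (K−S)⁺=0.0000, hold=0.0000 ⇒ V=0.0000 continue  boundary S*=93.8483
step 3: (k=3,j=0): S=86.3480, (K−S)⁺=19.9320, hold=18.0675 ⇒ V=19.9320 exercise | (k=3,j=1): S=102.0001, (K−S)⁺=4.2799, hold=6.0554 ⇒ V=6.0554 continue | (k=3,j=2): S=120.4895, (K−S)⁺=0.0000, hold=0.7072 ⇒ V=0.7072 continue | (k=3,j=3): S=142.3304, (K−S)⁺=0.0000, hold=0.0000 ⇒ V=0.0000 continue  boundary S*=86.3480
step 2: (k=2,j=0): S=93.8483, (K−S)⁺=12.4317, hold=11.5898 ⇒ V=12.4317 exercise | (k=2,j=1): S=110.8600, (K−S)⁺=0.0000, hold=2.8688 ⇒ V=2.8688 continue | (k=2,j=2): S=130.9554, (K−S)⁺=0.0000, hold=0.2875 ⇒ V=0.2875 continue  boundary S*=93.8483
step 1: (k=1,j=0): S=102.0001, (K−S)⁺=4.2799, hold=6.7057 ⇒ V=6.7057 continue | (k=1,j=1): S=120.4895, (K−S)⁺=0.0000, hold=1.3317 ⇒ V=1.3317 continue  boundary S*=-
step 0: (k=0,j=0): S=110.8600, (K−S)⁺=0.0000, hold=3.4928 ⇒ V=3.4928 continue  boundary S*=-

price = 3.4928
boundary = - - 93.8483 86.3480 93.8483
tree:
3.4928
6.7057 1.3317
12.4317 2.8688 0.2875
19.9320 6.0554 0.7072 0.0000
26.8329 12.4317 1.7397 0.0000 0.0000
33.1823 19.9320 4.2799 0.0000 0.0000 0.0000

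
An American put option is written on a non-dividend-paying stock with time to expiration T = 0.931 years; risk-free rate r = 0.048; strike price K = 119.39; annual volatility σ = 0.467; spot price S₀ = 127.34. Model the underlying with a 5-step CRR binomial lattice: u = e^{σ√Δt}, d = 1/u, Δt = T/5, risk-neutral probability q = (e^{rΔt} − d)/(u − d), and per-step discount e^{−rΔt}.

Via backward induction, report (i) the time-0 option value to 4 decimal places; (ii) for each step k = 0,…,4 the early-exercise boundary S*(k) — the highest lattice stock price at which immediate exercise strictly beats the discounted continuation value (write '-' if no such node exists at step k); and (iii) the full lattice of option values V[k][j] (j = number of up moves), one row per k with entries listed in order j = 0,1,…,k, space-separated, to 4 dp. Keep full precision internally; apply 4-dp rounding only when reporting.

params: Δt=0.18620 u=1.22325 d=0.81749 q=0.47192 e^(-rΔt)=0.99110
t_5 payoffs: 72.8977 49.8212 15.2906 0.0000 0.0000 0.0000
t_4: node(4,0) S=56.8719 payoff=62.5181 vs cont=61.4558 → 62.5181 [stop]  node(4,1) S=85.1004 payoff=34.2896 vs cont=33.2273 → 34.2896 [stop]  node(4,2) S=127.3400 payoff=0.0000 vs cont=8.0029 → 8.0029 [wait]  node(4,3) S=190.5453 payoff=0.0000 vs cont=0.0000 → 0.0000 [wait]  node(4,4) S=285.1227 payoff=0.0000 vs cont=0.0000 → 0.0000 [wait]  ⇒ S*(4)=85.1004
t_3: node(3,0) S=69.5688 payoff=49.8212 vs cont=48.7589 → 49.8212 [stop]  node(3,1) S=104.0994 payoff=15.2906 vs cont=21.6898 → 21.6898 [wait]  node(3,2) S=155.7692 payoff=0.0000 vs cont=4.1886 → 4.1886 [wait]  node(3,3) S=233.0854 payoff=0.0000 vs cont=0.0000 → 0.0000 [wait]  ⇒ S*(3)=69.5688
t_2: node(2,0) S=85.1004 payoff=34.2896 vs cont=36.2203 → 36.2203 [wait]  node(2,1) S=127.3400 payoff=0.0000 vs cont=13.3112 → 13.3112 [wait]  node(2,2) S=190.5453 payoff=0.0000 vs cont=2.1922 → 2.1922 [wait]  ⇒ S*(2)=-
t_1: node(1,0) S=104.0994 payoff=15.2906 vs cont=25.1830 → 25.1830 [wait]  node(1,1) S=155.7692 payoff=0.0000 vs cont=7.9922 → 7.9922 [wait]  ⇒ S*(1)=-
t_0: node(0,0) S=127.3400 payoff=0.0000 vs cont=16.9185 → 16.9185 [wait]  ⇒ S*(0)=-

price = 16.9185
boundary = - - - 69.5688 85.1004
tree:
16.9185
25.1830 7.9922
36.2203 13.3112 2.1922
49.8212 21.6898 4.1886 0.0000
62.5181 34.2896 8.0029 0.0000 0.0000
72.8977 49.8212 15.2906 0.0000 0.0000 0.0000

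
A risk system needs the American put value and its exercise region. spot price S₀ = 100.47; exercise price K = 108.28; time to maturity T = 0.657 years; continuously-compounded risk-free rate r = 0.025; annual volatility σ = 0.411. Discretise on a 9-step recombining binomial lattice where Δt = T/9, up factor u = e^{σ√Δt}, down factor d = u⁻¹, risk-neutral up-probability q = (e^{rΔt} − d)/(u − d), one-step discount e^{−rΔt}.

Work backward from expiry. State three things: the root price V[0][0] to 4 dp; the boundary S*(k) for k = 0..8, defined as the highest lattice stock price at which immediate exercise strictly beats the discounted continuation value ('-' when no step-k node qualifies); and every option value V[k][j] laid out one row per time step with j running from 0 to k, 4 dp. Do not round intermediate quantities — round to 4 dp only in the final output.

params: Δt=0.07300 u=1.11745 d=0.89490 q=0.48047 e^(-rΔt)=0.99818
t_9 payoffs: 71.2975 62.1005 50.6162 36.2761 18.3696 0.0000 0.0000 0.0000 0.0000 0.0000
t_8: node(8,0) S=41.3259 payoff=66.9541 vs cont=66.7566 → 66.9541 [stop]  node(8,1) S=51.6031 payoff=56.6769 vs cont=56.4794 → 56.6769 [stop]  node(8,2) S=64.4362 payoff=43.8438 vs cont=43.6464 → 43.8438 [stop]  node(8,3) S=80.4606 payoff=27.8194 vs cont=27.6220 → 27.8194 [stop]  node(8,4) S=100.4700 payoff=7.8100 vs cont=9.5261 → 9.5261 [wait]  node(8,5) S=125.4555 payoff=0.0000 vs cont=0.0000 → 0.0000 [wait]  node(8,6) S=156.6546 payoff=0.0000 vs cont=0.0000 → 0.0000 [wait]  node(8,7) S=195.6125 payoff=0.0000 vs cont=0.0000 → 0.0000 [wait]  node(8,8) S=244.2587 payoff=0.0000 vs cont=0.0000 → 0.0000 [wait]  ⇒ S*(8)=80.4606
t_7: node(7,0) S=46.1795 payoff=62.1005 vs cont=61.9030 → 62.1005 [stop]  node(7,1) S=57.6638 payoff=50.6162 vs cont=50.4188 → 50.6162 [stop]  node(7,2) S=72.0039 payoff=36.2761 vs cont=36.0786 → 36.2761 [stop]  node(7,3) S=89.9104 payoff=18.3696 vs cont=18.9953 → 18.9953 [wait]  node(7,4) S=112.2698 payoff=0.0000 vs cont=4.9400 → 4.9400 [wait]  node(7,5) S=140.1898 payoff=0.0000 vs cont=0.0000 → 0.0000 [wait]  node(7,6) S=175.0531 payoff=0.0000 vs cont=0.0000 → 0.0000 [wait]  node(7,7) S=218.5865 payoff=0.0000 vs cont=0.0000 → 0.0000 [wait]  ⇒ S*(7)=72.0039
t_6: node(6,0) S=51.6031 payoff=56.6769 vs cont=56.4794 → 56.6769 [stop]  node(6,1) S=64.4362 payoff=43.8438 vs cont=43.6464 → 43.8438 [stop]  node(6,2) S=80.4606 payoff=27.8194 vs cont=27.9221 → 27.9221 [wait]  node(6,3) S=100.4700 payoff=7.8100 vs cont=12.2197 → 12.2197 [wait]  node(6,4) S=125.4555 payoff=0.0000 vs cont=2.5618 → 2.5618 [wait]  node(6,5) S=156.6546 payoff=0.0000 vs cont=0.0000 → 0.0000 [wait]  node(6,6) S=195.6125 payoff=0.0000 vs cont=0.0000 → 0.0000 [wait]  ⇒ S*(6)=64.4362
t_5: node(5,0) S=57.6638 payoff=50.6162 vs cont=50.4188 → 50.6162 [stop]  node(5,1) S=72.0039 payoff=36.2761 vs cont=36.1278 → 36.2761 [stop]  node(5,2) S=89.9104 payoff=18.3696 vs cont=20.3403 → 20.3403 [wait]  node(5,3) S=112.2698 payoff=0.0000 vs cont=7.5655 → 7.5655 [wait]  node(5,4) S=140.1898 payoff=0.0000 vs cont=1.3285 → 1.3285 [wait]  node(5,5) S=175.0531 payoff=0.0000 vs cont=0.0000 → 0.0000 [wait]  ⇒ S*(5)=72.0039
t_4: node(4,0) S=64.4362 payoff=43.8438 vs cont=43.6464 → 43.8438 [stop]  node(4,1) S=80.4606 payoff=27.8194 vs cont=28.5672 → 28.5672 [wait]  node(4,2) S=100.4700 payoff=7.8100 vs cont=14.1765 → 14.1765 [wait]  node(4,3) S=125.4555 payoff=0.0000 vs cont=4.5604 → 4.5604 [wait]  node(4,4) S=156.6546 payoff=0.0000 vs cont=0.6889 → 0.6889 [wait]  ⇒ S*(4)=64.4362
t_3: node(3,0) S=72.0039 payoff=36.2761 vs cont=36.4372 → 36.4372 [wait]  node(3,1) S=89.9104 payoff=18.3696 vs cont=21.6133 → 21.6133 [wait]  node(3,2) S=112.2698 payoff=0.0000 vs cont=9.5388 → 9.5388 [wait]  node(3,3) S=140.1898 payoff=0.0000 vs cont=2.6954 → 2.6954 [wait]  ⇒ S*(3)=-
t_2: node(2,0) S=80.4606 payoff=27.8194 vs cont=29.2613 → 29.2613 [wait]  node(2,1) S=100.4700 payoff=7.8100 vs cont=15.7830 → 15.7830 [wait]  node(2,2) S=125.4555 payoff=0.0000 vs cont=6.2393 → 6.2393 [wait]  ⇒ S*(2)=-
t_1: node(1,0) S=89.9104 payoff=18.3696 vs cont=22.7437 → 22.7437 [wait]  node(1,1) S=112.2698 payoff=0.0000 vs cont=11.1771 → 11.1771 [wait]  ⇒ S*(1)=-
t_0: node(0,0) S=100.4700 payoff=7.8100 vs cont=17.1549 → 17.1549 [wait]  ⇒ S*(0)=-

price = 17.1549
boundary = - - - - 64.4362 72.0039 64.4362 72.0039 80.4606
tree:
17.1549
22.7437 11.1771
29.2613 15.7830 6.2393
36.4372 21.6133 9.5388 2.6954
43.8438 28.5672 14.1765 4.5604 0.6889
50.6162 36.2761 20.3403 7.5655 1.3285 0.0000
56.6769 43.8438 27.9221 12.2197 2.5618 0.0000 0.0000
62.1005 50.6162 36.2761 18.9953 4.9400 0.0000 0.0000 0.0000
66.9541 56.6769 43.8438 27.8194 9.5261 0.0000 0.0000 0.0000 0.0000
71.2975 62.1005 50.6162 36.2761 18.3696 0.0000 0.0000 0.0000 0.0000 0.0000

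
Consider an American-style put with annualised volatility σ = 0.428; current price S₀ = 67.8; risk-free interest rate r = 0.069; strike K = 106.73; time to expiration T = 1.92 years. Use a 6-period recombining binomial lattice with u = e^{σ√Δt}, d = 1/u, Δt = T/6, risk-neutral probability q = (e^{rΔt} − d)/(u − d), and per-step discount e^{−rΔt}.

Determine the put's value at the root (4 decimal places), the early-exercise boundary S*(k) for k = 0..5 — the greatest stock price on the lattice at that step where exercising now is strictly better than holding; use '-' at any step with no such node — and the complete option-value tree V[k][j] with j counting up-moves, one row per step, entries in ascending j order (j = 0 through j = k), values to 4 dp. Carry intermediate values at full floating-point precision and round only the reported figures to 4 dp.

price = 39.5653
boundary = - 53.2208 67.8000 53.2208 67.8000 86.3730
tree:
39.5653
53.5092 26.6037
64.9534 38.9300 14.7607
73.9368 53.5092 24.4602 5.1574
80.9884 64.9534 38.9300 10.2465 0.0000
86.5237 73.9368 53.5092 20.3570 0.0000 0.0000
90.8687 80.9884 64.9534 38.9300 0.0000 0.0000 0.0000

Δt=0.32000  u=1.27394  d=0.78497  q=0.48542  discount=0.97816
step 6 (expiry): payoffs max(K−S,0) = 90.8687 80.9884 64.9534 38.9300 0.0000 0.0000 0.0000
step 5: (k=5,j=0): S=20.2063, (K−S)⁺=86.5237, hold=84.1929 ⇒ V=86.5237 exercise | (k=5,j=1): S=32.7932, (K−S)⁺=73.9368, hold=71.6060 ⇒ V=73.9368 exercise | (k=5,j=2): S=53.2208, (K−S)⁺=53.5092, hold=51.1785 ⇒ V=53.5092 exercise | (k=5,j=3): S=86.3730, (K−S)⁺=20.3570, hold=19.5950 ⇒ V=20.3570 exercise | (k=5,j=4): S=140.1765, (K−S)⁺=0.0000, hold=0.0000 ⇒ V=0.0000 continue | (k=5,j=5): S=227.4952, (K−S)⁺=0.0000, hold=0.0000 ⇒ V=0.0000 continue  boundary S*=86.3730
step 4: (k=4,j=0): S=25.7416, (K−S)⁺=80.9884, hold=78.6576 ⇒ V=80.9884 exercise | (k=4,j=1): S=41.7766, (K−S)⁺=64.9534, hold=62.6227 ⇒ V=64.9534 exercise | (k=4,j=2): S=67.8000, (K−S)⁺=38.9300, hold=36.5992 ⇒ V=38.9300 exercise | (k=4,j=3): S=110.0339, (K−S)⁺=0.0000, hold=10.2465 ⇒ V=10.2465 continue | (k=4,j=4): S=178.5762, (K−S)⁺=0.0000, hold=0.0000 ⇒ V=0.0000 continue  boundary S*=67.8000
step 3: (k=3,j=0): S=32.7932, (K−S)⁺=73.9368, hold=71.6060 ⇒ V=73.9368 exercise | (k=3,j=1): S=53.2208, (K−S)⁺=53.5092, hold=51.1785 ⇒ V=53.5092 exercise | (k=3,j=2): S=86.3730, (K−S)⁺=20.3570, hold=24.4602 ⇒ V=24.4602 continue | (k=3,j=3): S=140.1765, (K−S)⁺=0.0000, hold=5.1574 ⇒ V=5.1574 continue  boundary S*=53.2208
step 2: (k=2,j=0): S=41.7766, (K−S)⁺=64.9534, hold=62.6227 ⇒ V=64.9534 exercise | (k=2,j=1): S=67.8000, (K−S)⁺=38.9300, hold=38.5476 ⇒ V=38.9300 exercise | (k=2,j=2): S=110.0339, (K−S)⁺=0.0000, hold=14.7607 ⇒ V=14.7607 continue  boundary S*=67.8000
step 1: (k=1,j=0): S=53.2208, (K−S)⁺=53.5092, hold=51.1785 ⇒ V=53.5092 exercise | (k=1,j=1): S=86.3730, (K−S)⁺=20.3570, hold=26.6037 ⇒ V=26.6037 continue  boundary S*=53.2208
step 0: (k=0,j=0): S=67.8000, (K−S)⁺=38.9300, hold=39.5653 ⇒ V=39.5653 continue  boundary S*=-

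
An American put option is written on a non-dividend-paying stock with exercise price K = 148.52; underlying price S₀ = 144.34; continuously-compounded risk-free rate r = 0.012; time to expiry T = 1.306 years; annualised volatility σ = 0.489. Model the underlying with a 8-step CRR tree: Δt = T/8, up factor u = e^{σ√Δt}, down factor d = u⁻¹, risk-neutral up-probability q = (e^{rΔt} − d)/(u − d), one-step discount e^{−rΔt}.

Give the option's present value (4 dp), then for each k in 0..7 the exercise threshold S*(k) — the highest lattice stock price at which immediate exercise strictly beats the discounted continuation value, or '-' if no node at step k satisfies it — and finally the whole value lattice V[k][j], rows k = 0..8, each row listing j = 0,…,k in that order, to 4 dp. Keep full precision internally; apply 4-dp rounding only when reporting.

Δt=0.16325, u=1.21845, d=0.82072, q=0.45570, disc=e^(-rΔt)=0.99804
k=8 terminal: V=max(K-S,0) → 118.8078 104.4089 83.0321 51.2959 4.1800 0.0000 0.0000 0.0000 0.0000
k=7: j=0 S=36.2028 intr=112.3172 cont=112.0266 V=112.3172[EX]; j=1 S=53.7470 intr=94.7730 cont=94.4823 V=94.7730[EX]; j=2 S=79.7935 intr=68.7265 cont=68.4358 V=68.7265[EX]; j=3 S=118.4623 intr=30.0577 cont=29.7670 V=30.0577[EX]; j=4 S=175.8705 intr=0.0000 cont=2.2707 V=2.2707[hold]; j=5 S=261.0994 intr=0.0000 cont=0.0000 V=0.0000[hold]; j=6 S=387.6313 intr=0.0000 cont=0.0000 V=0.0000[hold]; j=7 S=575.4818 intr=0.0000 cont=0.0000 V=0.0000[hold]  S*(7)=118.4623
k=6: j=0 S=44.1111 intr=104.4089 cont=104.1182 V=104.4089[EX]; j=1 S=65.4879 intr=83.0321 cont=82.7414 V=83.0321[EX]; j=2 S=97.2241 intr=51.2959 cont=51.0052 V=51.2959[EX]; j=3 S=144.3400 intr=4.1800 cont=17.3612 V=17.3612[hold]; j=4 S=214.2888 intr=0.0000 cont=1.2336 V=1.2336[hold]; j=5 S=318.1357 intr=0.0000 cont=0.0000 V=0.0000[hold]; j=6 S=472.3079 intr=0.0000 cont=0.0000 V=0.0000[hold]  S*(6)=97.2241
k=5: j=0 S=53.7470 intr=94.7730 cont=94.4823 V=94.7730[EX]; j=1 S=79.7935 intr=68.7265 cont=68.4358 V=68.7265[EX]; j=2 S=118.4623 intr=30.0577 cont=35.7619 V=35.7619[hold]; j=3 S=175.8705 intr=0.0000 cont=9.9923 V=9.9923[hold]; j=4 S=261.0994 intr=0.0000 cont=0.6701 V=0.6701[hold]; j=5 S=387.6313 intr=0.0000 cont=0.0000 V=0.0000[hold]  S*(5)=79.7935
k=4: j=0 S=65.4879 intr=83.0321 cont=82.7414 V=83.0321[EX]; j=1 S=97.2241 intr=51.2959 cont=53.5995 V=53.5995[hold]; j=2 S=144.3400 intr=4.1800 cont=23.9718 V=23.9718[hold]; j=3 S=214.2888 intr=0.0000 cont=5.7330 V=5.7330[hold]; j=4 S=318.1357 intr=0.0000 cont=0.3640 V=0.3640[hold]  S*(4)=65.4879
k=3: j=0 S=79.7935 intr=68.7265 cont=69.4835 V=69.4835[hold]; j=1 S=118.4623 intr=30.0577 cont=40.0198 V=40.0198[hold]; j=2 S=175.8705 intr=0.0000 cont=15.6298 V=15.6298[hold]; j=3 S=261.0994 intr=0.0000 cont=3.2799 V=3.2799[hold]  S*(3)=-
k=2: j=0 S=97.2241 intr=51.2959 cont=55.9473 V=55.9473[hold]; j=1 S=144.3400 intr=4.1800 cont=28.8488 V=28.8488[hold]; j=2 S=214.2888 intr=0.0000 cont=9.9824 V=9.9824[hold]  S*(2)=-
k=1: j=0 S=118.4623 intr=30.0577 cont=43.5133 V=43.5133[hold]; j=1 S=175.8705 intr=0.0000 cont=20.2118 V=20.2118[hold]  S*(1)=-
k=0: j=0 S=144.3400 intr=4.1800 cont=32.8305 V=32.8305[hold]  S*(0)=-

price = 32.8305
boundary = - - - - 65.4879 79.7935 97.2241 118.4623
tree:
32.8305
43.5133 20.2118
55.9473 28.8488 9.9824
69.4835 40.0198 15.6298 3.2799
83.0321 53.5995 23.9718 5.7330 0.3640
94.7730 68.7265 35.7619 9.9923 0.6701 0.0000
104.4089 83.0321 51.2959 17.3612 1.2336 0.0000 0.0000
112.3172 94.7730 68.7265 30.0577 2.2707 0.0000 0.0000 0.0000
118.8078 104.4089 83.0321 51.2959 4.1800 0.0000 0.0000 0.0000 0.0000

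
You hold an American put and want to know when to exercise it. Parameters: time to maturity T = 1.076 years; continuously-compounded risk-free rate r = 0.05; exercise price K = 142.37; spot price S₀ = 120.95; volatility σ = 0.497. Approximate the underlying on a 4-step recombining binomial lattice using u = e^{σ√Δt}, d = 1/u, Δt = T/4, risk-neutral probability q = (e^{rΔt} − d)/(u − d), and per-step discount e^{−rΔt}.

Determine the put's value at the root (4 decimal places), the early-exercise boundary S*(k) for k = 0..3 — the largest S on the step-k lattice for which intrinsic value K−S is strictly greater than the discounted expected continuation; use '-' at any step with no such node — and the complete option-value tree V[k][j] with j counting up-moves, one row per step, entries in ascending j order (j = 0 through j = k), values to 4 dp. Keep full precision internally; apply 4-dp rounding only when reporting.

params: Δt=0.26900 u=1.29404 d=0.77277 q=0.46189 e^(-rΔt)=0.98664
t_4 payoffs: 99.2366 70.1413 21.4200 0.0000 0.0000
t_3: node(3,0) S=55.8164 payoff=86.5536 vs cont=84.6516 → 86.5536 [stop]  node(3,1) S=93.4669 payoff=48.9031 vs cont=47.0011 → 48.9031 [stop]  node(3,2) S=156.5143 payoff=0.0000 vs cont=11.3724 → 11.3724 [wait]  node(3,3) S=262.0899 payoff=0.0000 vs cont=0.0000 → 0.0000 [wait]  ⇒ S*(3)=93.4669
t_2: node(2,0) S=72.2287 payoff=70.1413 vs cont=68.2393 → 70.1413 [stop]  node(2,1) S=120.9500 payoff=21.4200 vs cont=31.1463 → 31.1463 [wait]  node(2,2) S=202.5360 payoff=0.0000 vs cont=6.0378 → 6.0378 [wait]  ⇒ S*(2)=72.2287
t_1: node(1,0) S=93.4669 payoff=48.9031 vs cont=51.4335 → 51.4335 [wait]  node(1,1) S=156.5143 payoff=0.0000 vs cont=19.2878 → 19.2878 [wait]  ⇒ S*(1)=-
t_0: node(0,0) S=120.9500 payoff=21.4200 vs cont=36.0970 → 36.0970 [wait]  ⇒ S*(0)=-

price = 36.0970
boundary = - - 72.2287 93.4669
tree:
36.0970
51.4335 19.2878
70.1413 31.1463 6.0378
86.5536 48.9031 11.3724 0.0000
99.2366 70.1413 21.4200 0.0000 0.0000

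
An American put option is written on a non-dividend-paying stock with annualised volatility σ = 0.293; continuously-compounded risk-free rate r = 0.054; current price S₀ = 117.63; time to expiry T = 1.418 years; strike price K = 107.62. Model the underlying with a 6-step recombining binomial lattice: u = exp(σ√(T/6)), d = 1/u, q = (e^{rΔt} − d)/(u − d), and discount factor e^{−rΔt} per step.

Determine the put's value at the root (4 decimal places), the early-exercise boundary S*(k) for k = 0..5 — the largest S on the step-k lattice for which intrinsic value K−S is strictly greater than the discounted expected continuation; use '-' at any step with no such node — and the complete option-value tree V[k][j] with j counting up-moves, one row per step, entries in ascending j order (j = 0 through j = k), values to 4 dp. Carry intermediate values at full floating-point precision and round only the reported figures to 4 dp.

Δt=0.23633  u=1.15308  d=0.86724  q=0.50938  discount=0.98732
step 6 (expiry): payoffs max(K−S,0) = 57.5757 41.0811 19.1498 0.0000 0.0000 0.0000 0.0000
step 5: (k=5,j=0): S=57.7052, (K−S)⁺=49.9148, hold=48.5501 ⇒ V=49.9148 exercise | (k=5,j=1): S=76.7249, (K−S)⁺=30.8951, hold=29.5304 ⇒ V=30.8951 exercise | (k=5,j=2): S=102.0135, (K−S)⁺=5.6065, hold=9.2761 ⇒ V=9.2761 continue | (k=5,j=3): S=135.6372, (K−S)⁺=0.0000, hold=0.0000 ⇒ V=0.0000 continue | (k=5,j=4): S=180.3433, (K−S)⁺=0.0000, hold=0.0000 ⇒ V=0.0000 continue | (k=5,j=5): S=239.7846, (K−S)⁺=0.0000, hold=0.0000 ⇒ V=0.0000 continue  boundary S*=76.7249
step 4: (k=4,j=0): S=66.5389, (K−S)⁺=41.0811, hold=39.7164 ⇒ V=41.0811 exercise | (k=4,j=1): S=88.4702, (K−S)⁺=19.1498, hold=19.6306 ⇒ V=19.6306 continue | (k=4,j=2): S=117.6300, (K−S)⁺=0.0000, hold=4.4933 ⇒ V=4.4933 continue | (k=4,j=3): S=156.4009, (K−S)⁺=0.0000, hold=0.0000 ⇒ V=0.0000 continue | (k=4,j=4): S=207.9508, (K−S)⁺=0.0000, hold=0.0000 ⇒ V=0.0000 continue  boundary S*=66.5389
step 3: (k=3,j=0): S=76.7249, (K−S)⁺=30.8951, hold=29.7722 ⇒ V=30.8951 exercise | (k=3,j=1): S=102.0135, (K−S)⁺=5.6065, hold=11.7688 ⇒ V=11.7688 continue | (k=3,j=2): S=135.6372, (K−S)⁺=0.0000, hold=2.1765 ⇒ V=2.1765 continue | (k=3,j=3): S=180.3433, (K−S)⁺=0.0000, hold=0.0000 ⇒ V=0.0000 continue  boundary S*=76.7249
step 2: (k=2,j=0): S=88.4702, (K−S)⁺=19.1498, hold=20.8842 ⇒ V=20.8842 continue | (k=2,j=1): S=117.6300, (K−S)⁺=0.0000, hold=6.7954 ⇒ V=6.7954 continue | (k=2,j=2): S=156.4009, (K−S)⁺=0.0000, hold=1.0543 ⇒ V=1.0543 continue  boundary S*=-
step 1: (k=1,j=0): S=102.0135, (K−S)⁺=5.6065, hold=13.5338 ⇒ V=13.5338 continue | (k=1,j=1): S=135.6372, (K−S)⁺=0.0000, hold=3.8219 ⇒ V=3.8219 continue  boundary S*=-
step 0: (k=0,j=0): S=117.6300, (K−S)⁺=0.0000, hold=8.4778 ⇒ V=8.4778 continue  boundary S*=-

price = 8.4778
boundary = - - - 76.7249 66.5389 76.7249
tree:
8.4778
13.5338 3.8219
20.8842 6.7954 1.0543
30.8951 11.7688 2.1765 0.0000
41.0811 19.6306 4.4933 0.0000 0.0000
49.9148 30.8951 9.2761 0.0000 0.0000 0.0000
57.5757 41.0811 19.1498 0.0000 0.0000 0.0000 0.0000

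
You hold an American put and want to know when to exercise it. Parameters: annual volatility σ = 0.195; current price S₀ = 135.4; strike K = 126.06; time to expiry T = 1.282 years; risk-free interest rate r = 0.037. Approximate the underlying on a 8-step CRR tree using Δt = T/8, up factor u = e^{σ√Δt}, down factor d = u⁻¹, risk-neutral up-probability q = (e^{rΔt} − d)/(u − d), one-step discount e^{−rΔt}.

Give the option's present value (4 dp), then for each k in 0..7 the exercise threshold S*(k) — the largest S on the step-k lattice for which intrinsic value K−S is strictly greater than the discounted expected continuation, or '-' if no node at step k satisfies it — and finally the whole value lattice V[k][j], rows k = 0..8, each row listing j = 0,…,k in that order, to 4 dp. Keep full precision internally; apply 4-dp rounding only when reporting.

price = 5.7822
boundary = - - - - 99.0862 107.1308 99.0862 107.1308
tree:
5.7822
8.9265 2.9292
13.3788 4.8951 1.1376
19.3741 7.9658 2.1002 0.2569
26.9738 12.5403 3.8099 0.5368 0.0000
34.4144 18.9292 6.7522 1.1217 0.0000 0.0000
41.2963 26.9738 11.5839 2.3436 0.0000 0.0000 0.0000
47.6613 34.4144 18.9292 4.8968 0.0000 0.0000 0.0000 0.0000
53.5484 41.2963 26.9738 10.2314 0.0000 0.0000 0.0000 0.0000 0.0000

Δt=0.16025  u=1.08119  d=0.92491  q=0.51855  discount=0.99409
step 8 (expiry): payoffs max(K−S,0) = 53.5484 41.2963 26.9738 10.2314 0.0000 0.0000 0.0000 0.0000 0.0000
step 7: (k=7,j=0): S=78.3987, (K−S)⁺=47.6613, hold=46.9161 ⇒ V=47.6613 exercise | (k=7,j=1): S=91.6456, (K−S)⁺=34.4144, hold=33.6692 ⇒ V=34.4144 exercise | (k=7,j=2): S=107.1308, (K−S)⁺=18.9292, hold=18.1840 ⇒ V=18.9292 exercise | (k=7,j=3): S=125.2326, (K−S)⁺=0.8274, hold=4.8968 ⇒ V=4.8968 continue | (k=7,j=4): S=146.3929, (K−S)⁺=0.0000, hold=0.0000 ⇒ V=0.0000 continue | (k=7,j=5): S=171.1287, (K−S)⁺=0.0000, hold=0.0000 ⇒ V=0.0000 continue | (k=7,j=6): S=200.0441, (K−S)⁺=0.0000, hold=0.0000 ⇒ V=0.0000 continue | (k=7,j=7): S=233.8453, (K−S)⁺=0.0000, hold=0.0000 ⇒ V=0.0000 continue  boundary S*=107.1308
step 6: (k=6,j=0): S=84.7637, (K−S)⁺=41.2963, hold=40.5510 ⇒ V=41.2963 exercise | (k=6,j=1): S=99.0862, (K−S)⁺=26.9738, hold=26.2286 ⇒ V=26.9738 exercise | (k=6,j=2): S=115.8286, (K−S)⁺=10.2314, hold=11.5839 ⇒ V=11.5839 continue | (k=6,j=3): S=135.4000, (K−S)⁺=0.0000, hold=2.3436 ⇒ V=2.3436 continue | (k=6,j=4): S=158.2783, (K−S)⁺=0.0000, hold=0.0000 ⇒ V=0.0000 continue | (k=6,j=5): S=185.0224, (K−S)⁺=0.0000, hold=0.0000 ⇒ V=0.0000 continue | (k=6,j=6): S=216.2854, (K−S)⁺=0.0000, hold=0.0000 ⇒ V=0.0000 continue  boundary S*=99.0862
step 5: (k=5,j=0): S=91.6456, (K−S)⁺=34.4144, hold=33.6692 ⇒ V=34.4144 exercise | (k=5,j=1): S=107.1308, (K−S)⁺=18.9292, hold=18.8811 ⇒ V=18.9292 exercise | (k=5,j=2): S=125.2326, (K−S)⁺=0.8274, hold=6.7522 ⇒ V=6.7522 continue | (k=5,j=3): S=146.3929, (K−S)⁺=0.0000, hold=1.1217 ⇒ V=1.1217 continue | (k=5,j=4): S=171.1287, (K−S)⁺=0.0000, hold=0.0000 ⇒ V=0.0000 continue | (k=5,j=5): S=200.0441, (K−S)⁺=0.0000, hold=0.0000 ⇒ V=0.0000 continue  boundary S*=107.1308
step 4: (k=4,j=0): S=99.0862, (K−S)⁺=26.9738, hold=26.2286 ⇒ V=26.9738 exercise | (k=4,j=1): S=115.8286, (K−S)⁺=10.2314, hold=12.5403 ⇒ V=12.5403 continue | (k=4,j=2): S=135.4000, (K−S)⁺=0.0000, hold=3.8099 ⇒ V=3.8099 continue | (k=4,j=3): S=158.2783, (K−S)⁺=0.0000, hold=0.5368 ⇒ V=0.5368 continue | (k=4,j=4): S=185.0224, (K−S)⁺=0.0000, hold=0.0000 ⇒ V=0.0000 continue  boundary S*=99.0862
step 3: (k=3,j=0): S=107.1308, (K−S)⁺=18.9292, hold=19.3741 ⇒ V=19.3741 continue | (k=3,j=1): S=125.2326, (K−S)⁺=0.8274, hold=7.9658 ⇒ V=7.9658 continue | (k=3,j=2): S=146.3929, (K−S)⁺=0.0000, hold=2.1002 ⇒ V=2.1002 continue | (k=3,j=3): S=171.1287, (K−S)⁺=0.0000, hold=0.2569 ⇒ V=0.2569 continue  boundary S*=-
step 2: (k=2,j=0): S=115.8286, (K−S)⁺=10.2314, hold=13.3788 ⇒ V=13.3788 continue | (k=2,j=1): S=135.4000, (K−S)⁺=0.0000, hold=4.8951 ⇒ V=4.8951 continue | (k=2,j=2): S=158.2783, (K−S)⁺=0.0000, hold=1.1376 ⇒ V=1.1376 continue  boundary S*=-
step 1: (k=1,j=0): S=125.2326, (K−S)⁺=0.8274, hold=8.9265 ⇒ V=8.9265 continue | (k=1,j=1): S=146.3929, (K−S)⁺=0.0000, hold=2.9292 ⇒ V=2.9292 continue  boundary S*=-
step 0: (k=0,j=0): S=135.4000, (K−S)⁺=0.0000, hold=5.7822 ⇒ V=5.7822 continue  boundary S*=-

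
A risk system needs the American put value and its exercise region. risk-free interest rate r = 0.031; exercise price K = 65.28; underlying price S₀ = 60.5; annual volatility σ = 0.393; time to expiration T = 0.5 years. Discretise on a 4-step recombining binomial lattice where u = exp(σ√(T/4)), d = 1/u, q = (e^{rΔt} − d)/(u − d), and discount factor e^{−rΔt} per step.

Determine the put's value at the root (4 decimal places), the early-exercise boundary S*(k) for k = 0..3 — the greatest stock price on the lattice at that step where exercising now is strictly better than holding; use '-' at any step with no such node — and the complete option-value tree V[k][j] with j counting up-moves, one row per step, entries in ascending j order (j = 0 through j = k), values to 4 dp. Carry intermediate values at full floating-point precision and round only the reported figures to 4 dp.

Δt=0.12500  u=1.14906  d=0.87027  q=0.47925  discount=0.99613
step 4 (expiry): payoffs max(K−S,0) = 30.5759 19.4586 4.7800 0.0000 0.0000
step 3: (k=3,j=0): S=39.8772, (K−S)⁺=25.4028, hold=25.1504 ⇒ V=25.4028 exercise | (k=3,j=1): S=52.6516, (K−S)⁺=12.6284, hold=12.3759 ⇒ V=12.6284 exercise | (k=3,j=2): S=69.5183, (K−S)⁺=0.0000, hold=2.4796 ⇒ V=2.4796 continue | (k=3,j=3): S=91.7881, (K−S)⁺=0.0000, hold=0.0000 ⇒ V=0.0000 continue  boundary S*=52.6516
step 2: (k=2,j=0): S=45.8214, (K−S)⁺=19.4586, hold=19.2062 ⇒ V=19.4586 exercise | (k=2,j=1): S=60.5000, (K−S)⁺=4.7800, hold=7.7346 ⇒ V=7.7346 continue | (k=2,j=2): S=79.8809, (K−S)⁺=0.0000, hold=1.2863 ⇒ V=1.2863 continue  boundary S*=45.8214
step 1: (k=1,j=0): S=52.6516, (K−S)⁺=12.6284, hold=13.7864 ⇒ V=13.7864 continue | (k=1,j=1): S=69.5183, (K−S)⁺=0.0000, hold=4.6263 ⇒ V=4.6263 continue  boundary S*=-
step 0: (k=0,j=0): S=60.5000, (K−S)⁺=4.7800, hold=9.3601 ⇒ V=9.3601 continue  boundary S*=-

price = 9.3601
boundary = - - 45.8214 52.6516
tree:
9.3601
13.7864 4.6263
19.4586 7.7346 1.2863
25.4028 12.6284 2.4796 0.0000
30.5759 19.4586 4.7800 0.0000 0.0000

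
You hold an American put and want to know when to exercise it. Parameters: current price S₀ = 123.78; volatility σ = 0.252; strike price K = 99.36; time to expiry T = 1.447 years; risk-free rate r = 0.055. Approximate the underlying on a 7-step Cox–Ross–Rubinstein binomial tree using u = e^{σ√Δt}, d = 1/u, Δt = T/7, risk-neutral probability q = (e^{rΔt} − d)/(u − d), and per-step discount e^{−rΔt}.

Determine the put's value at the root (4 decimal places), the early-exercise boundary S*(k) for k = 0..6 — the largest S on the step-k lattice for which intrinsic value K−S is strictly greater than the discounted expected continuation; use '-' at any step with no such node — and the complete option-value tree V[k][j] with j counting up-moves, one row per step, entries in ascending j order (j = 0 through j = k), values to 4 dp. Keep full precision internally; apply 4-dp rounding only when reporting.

price = 3.1166
boundary = - - - - 78.2736 69.8002 78.2736
tree:
3.1166
5.2650 1.2111
8.6632 2.2584 0.2755
13.7964 4.1372 0.5819 0.0000
21.0864 7.4014 1.2291 0.0000 0.0000
29.5598 12.8084 2.5962 0.0000 0.0000 0.0000
37.1160 21.0864 5.4841 0.0000 0.0000 0.0000 0.0000
43.8542 29.5598 11.5844 0.0000 0.0000 0.0000 0.0000 0.0000

Δt=0.20671  u=1.12140  d=0.89175  q=0.52118  discount=0.98870
step 7 (expiry): payoffs max(K−S,0) = 43.8542 29.5598 11.5844 0.0000 0.0000 0.0000 0.0000 0.0000
step 6: (k=6,j=0): S=62.2440, (K−S)⁺=37.1160, hold=35.9927 ⇒ V=37.1160 exercise | (k=6,j=1): S=78.2736, (K−S)⁺=21.0864, hold=19.9632 ⇒ V=21.0864 exercise | (k=6,j=2): S=98.4312, (K−S)⁺=0.9288, hold=5.4841 ⇒ V=5.4841 continue | (k=6,j=3): S=123.7800, (K−S)⁺=0.0000, hold=0.0000 ⇒ V=0.0000 continue | (k=6,j=4): S=155.6568, (K−S)⁺=0.0000, hold=0.0000 ⇒ V=0.0000 continue | (k=6,j=5): S=195.7428, (K−S)⁺=0.0000, hold=0.0000 ⇒ V=0.0000 continue | (k=6,j=6): S=246.1520, (K−S)⁺=0.0000, hold=0.0000 ⇒ V=0.0000 continue  boundary S*=78.2736
step 5: (k=5,j=0): S=69.8002, (K−S)⁺=29.5598, hold=28.4366 ⇒ V=29.5598 exercise | (k=5,j=1): S=87.7756, (K−S)⁺=11.5844, hold=12.8084 ⇒ V=12.8084 continue | (k=5,j=2): S=110.3803, (K−S)⁺=0.0000, hold=2.5962 ⇒ V=2.5962 continue | (k=5,j=3): S=138.8063, (K−S)⁺=0.0000, hold=0.0000 ⇒ V=0.0000 continue | (k=5,j=4): S=174.5529, (K−S)⁺=0.0000, hold=0.0000 ⇒ V=0.0000 continue | (k=5,j=5): S=219.5051, (K−S)⁺=0.0000, hold=0.0000 ⇒ V=0.0000 continue  boundary S*=69.8002
step 4: (k=4,j=0): S=78.2736, (K−S)⁺=21.0864, hold=20.5939 ⇒ V=21.0864 exercise | (k=4,j=1): S=98.4312, (K−S)⁺=0.9288, hold=7.4014 ⇒ V=7.4014 continue | (k=4,j=2): S=123.7800, (K−S)⁺=0.0000, hold=1.2291 ⇒ V=1.2291 continue | (k=4,j=3): S=155.6568, (K−S)⁺=0.0000, hold=0.0000 ⇒ V=0.0000 continue | (k=4,j=4): S=195.7428, (K−S)⁺=0.0000, hold=0.0000 ⇒ V=0.0000 continue  boundary S*=78.2736
step 3: (k=3,j=0): S=87.7756, (K−S)⁺=11.5844, hold=13.7964 ⇒ V=13.7964 continue | (k=3,j=1): S=110.3803, (K−S)⁺=0.0000, hold=4.1372 ⇒ V=4.1372 continue | (k=3,j=2): S=138.8063, (K−S)⁺=0.0000, hold=0.5819 ⇒ V=0.5819 continue | (k=3,j=3): S=174.5529, (K−S)⁺=0.0000, hold=0.0000 ⇒ V=0.0000 continue  boundary S*=-
step 2: (k=2,j=0): S=98.4312, (K−S)⁺=0.9288, hold=8.6632 ⇒ V=8.6632 continue | (k=2,j=1): S=123.7800, (K−S)⁺=0.0000, hold=2.2584 ⇒ V=2.2584 continue | (k=2,j=2): S=155.6568, (K−S)⁺=0.0000, hold=0.2755 ⇒ V=0.2755 continue  boundary S*=-
step 1: (k=1,j=0): S=110.3803, (K−S)⁺=0.0000, hold=5.2650 ⇒ V=5.2650 continue | (k=1,j=1): S=138.8063, (K−S)⁺=0.0000, hold=1.2111 ⇒ V=1.2111 continue  boundary S*=-
step 0: (k=0,j=0): S=123.7800, (K−S)⁺=0.0000, hold=3.1166 ⇒ V=3.1166 continue  boundary S*=-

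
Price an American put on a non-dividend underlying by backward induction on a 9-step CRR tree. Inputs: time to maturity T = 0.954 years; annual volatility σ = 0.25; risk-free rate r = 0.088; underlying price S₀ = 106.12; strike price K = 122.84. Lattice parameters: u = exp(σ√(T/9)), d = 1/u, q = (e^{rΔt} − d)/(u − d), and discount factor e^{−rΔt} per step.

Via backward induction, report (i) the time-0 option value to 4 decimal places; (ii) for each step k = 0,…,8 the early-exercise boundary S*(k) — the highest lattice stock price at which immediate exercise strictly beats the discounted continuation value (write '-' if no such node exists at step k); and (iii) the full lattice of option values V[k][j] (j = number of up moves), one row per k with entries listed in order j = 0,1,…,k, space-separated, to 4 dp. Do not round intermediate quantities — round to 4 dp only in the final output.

Δt=0.10600, u=1.08480, d=0.92183, q=0.53717, disc=e^(-rΔt)=0.99072
k=9 terminal: V=max(K-S,0) → 71.8299 62.8120 52.1998 39.7114 25.0154 7.7212 0.0000 0.0000 0.0000 0.0000
k=8: j=0 S=55.3357 intr=67.5043 cont=66.3638 V=67.5043[EX]; j=1 S=65.1183 intr=57.7217 cont=56.5812 V=57.7217[EX]; j=2 S=76.6304 intr=46.2096 cont=45.0691 V=46.2096[EX]; j=3 S=90.1777 intr=32.6623 cont=31.5218 V=32.6623[EX]; j=4 S=106.1200 intr=16.7200 cont=15.5795 V=16.7200[EX]; j=5 S=124.8807 intr=0.0000 cont=3.5404 V=3.5404[hold]; j=6 S=146.9580 intr=0.0000 cont=0.0000 V=0.0000[hold]; j=7 S=172.9383 intr=0.0000 cont=0.0000 V=0.0000[hold]; j=8 S=203.5117 intr=0.0000 cont=0.0000 V=0.0000[hold]  S*(8)=106.1200
k=7: j=0 S=60.0280 intr=62.8120 cont=61.6714 V=62.8120[EX]; j=1 S=70.6402 intr=52.1998 cont=51.0592 V=52.1998[EX]; j=2 S=83.1286 intr=39.7114 cont=38.5709 V=39.7114[EX]; j=3 S=97.8246 intr=25.0154 cont=23.8748 V=25.0154[EX]; j=4 S=115.1188 intr=7.7212 cont=9.5508 V=9.5508[hold]; j=5 S=135.4704 intr=0.0000 cont=1.6234 V=1.6234[hold]; j=6 S=159.4198 intr=0.0000 cont=0.0000 V=0.0000[hold]; j=7 S=187.6032 intr=0.0000 cont=0.0000 V=0.0000[hold]  S*(7)=97.8246
k=6: j=0 S=65.1183 intr=57.7217 cont=56.5812 V=57.7217[EX]; j=1 S=76.6304 intr=46.2096 cont=45.0691 V=46.2096[EX]; j=2 S=90.1777 intr=32.6623 cont=31.5218 V=32.6623[EX]; j=3 S=106.1200 intr=16.7200 cont=16.5532 V=16.7200[EX]; j=4 S=124.8807 intr=0.0000 cont=5.2433 V=5.2433[hold]; j=5 S=146.9580 intr=0.0000 cont=0.7444 V=0.7444[hold]; j=6 S=172.9383 intr=0.0000 cont=0.0000 V=0.0000[hold]  S*(6)=106.1200
k=5: j=0 S=70.6402 intr=52.1998 cont=51.0592 V=52.1998[EX]; j=1 S=83.1286 intr=39.7114 cont=38.5709 V=39.7114[EX]; j=2 S=97.8246 intr=25.0154 cont=23.8748 V=25.0154[EX]; j=3 S=115.1188 intr=7.7212 cont=10.4571 V=10.4571[hold]; j=4 S=135.4704 intr=0.0000 cont=2.8004 V=2.8004[hold]; j=5 S=159.4198 intr=0.0000 cont=0.3413 V=0.3413[hold]  S*(5)=97.8246
k=4: j=0 S=76.6304 intr=46.2096 cont=45.0691 V=46.2096[EX]; j=1 S=90.1777 intr=32.6623 cont=31.5218 V=32.6623[EX]; j=2 S=106.1200 intr=16.7200 cont=17.0355 V=17.0355[hold]; j=3 S=124.8807 intr=0.0000 cont=6.2853 V=6.2853[hold]; j=4 S=146.9580 intr=0.0000 cont=1.4657 V=1.4657[hold]  S*(4)=90.1777
k=3: j=0 S=83.1286 intr=39.7114 cont=38.5709 V=39.7114[EX]; j=1 S=97.8246 intr=25.0154 cont=24.0427 V=25.0154[EX]; j=2 S=115.1188 intr=7.7212 cont=11.1562 V=11.1562[hold]; j=3 S=135.4704 intr=0.0000 cont=3.6620 V=3.6620[hold]  S*(3)=97.8246
k=2: j=0 S=90.1777 intr=32.6623 cont=31.5218 V=32.6623[EX]; j=1 S=106.1200 intr=16.7200 cont=17.4075 V=17.4075[hold]; j=2 S=124.8807 intr=0.0000 cont=7.0644 V=7.0644[hold]  S*(2)=90.1777
k=1: j=0 S=97.8246 intr=25.0154 cont=24.2407 V=25.0154[EX]; j=1 S=115.1188 intr=7.7212 cont=11.7415 V=11.7415[hold]  S*(1)=97.8246
k=0: j=0 S=106.1200 intr=16.7200 cont=17.7190 V=17.7190[hold]  S*(0)=-

price = 17.7190
boundary = - 97.8246 90.1777 97.8246 90.1777 97.8246 106.1200 97.8246 106.1200
tree:
17.7190
25.0154 11.7415
32.6623 17.4075 7.0644
39.7114 25.0154 11.1562 3.6620
46.2096 32.6623 17.0355 6.2853 1.4657
52.1998 39.7114 25.0154 10.4571 2.8004 0.3413
57.7217 46.2096 32.6623 16.7200 5.2433 0.7444 0.0000
62.8120 52.1998 39.7114 25.0154 9.5508 1.6234 0.0000 0.0000
67.5043 57.7217 46.2096 32.6623 16.7200 3.5404 0.0000 0.0000 0.0000
71.8299 62.8120 52.1998 39.7114 25.0154 7.7212 0.0000 0.0000 0.0000 0.0000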